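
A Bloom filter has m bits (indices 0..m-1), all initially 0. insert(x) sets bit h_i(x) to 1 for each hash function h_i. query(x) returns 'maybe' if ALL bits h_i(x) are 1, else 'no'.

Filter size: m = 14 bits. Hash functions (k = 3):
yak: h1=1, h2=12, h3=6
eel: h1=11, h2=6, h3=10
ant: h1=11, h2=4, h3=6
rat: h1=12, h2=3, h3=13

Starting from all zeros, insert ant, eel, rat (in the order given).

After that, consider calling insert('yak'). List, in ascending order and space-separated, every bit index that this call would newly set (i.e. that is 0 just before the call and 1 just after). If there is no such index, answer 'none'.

Answer: 1

Derivation:
Start: bits=00000000000000
After insert 'ant': sets bits 4 6 11 -> bits=00001010000100
After insert 'eel': sets bits 6 10 11 -> bits=00001010001100
After insert 'rat': sets bits 3 12 13 -> bits=00011010001111
insert 'yak' would touch bits 1 6 12; currently bit1=0, bit6=1, bit12=1
Bits that are 0 among those (would change 0->1): 1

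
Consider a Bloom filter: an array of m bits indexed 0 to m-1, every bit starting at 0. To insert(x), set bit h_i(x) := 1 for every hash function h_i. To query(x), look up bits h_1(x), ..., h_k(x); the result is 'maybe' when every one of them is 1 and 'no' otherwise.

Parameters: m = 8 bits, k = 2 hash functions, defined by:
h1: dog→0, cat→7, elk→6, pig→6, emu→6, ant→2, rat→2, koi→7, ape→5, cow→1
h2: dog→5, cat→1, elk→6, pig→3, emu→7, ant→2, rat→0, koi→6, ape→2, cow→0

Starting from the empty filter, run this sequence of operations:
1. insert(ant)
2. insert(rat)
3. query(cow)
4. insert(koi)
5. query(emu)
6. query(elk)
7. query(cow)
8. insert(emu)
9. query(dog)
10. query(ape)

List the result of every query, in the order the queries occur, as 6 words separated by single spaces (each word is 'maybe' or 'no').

Start: bits=00000000
Op 1: insert ant -> sets bits 2 -> bits=00100000
Op 2: insert rat -> sets bits 0 2 -> bits=10100000
Op 3: query cow -> checks bit0=1, bit1=0 (has a 0) -> no
Op 4: insert koi -> sets bits 6 7 -> bits=10100011
Op 5: query emu -> checks bit6=1, bit7=1 (all 1) -> maybe
Op 6: query elk -> checks bit6=1 (all 1) -> maybe
Op 7: query cow -> checks bit0=1, bit1=0 (has a 0) -> no
Op 8: insert emu -> sets bits 6 7 -> bits=10100011
Op 9: query dog -> checks bit0=1, bit5=0 (has a 0) -> no
Op 10: query ape -> checks bit2=1, bit5=0 (has a 0) -> no
Query results in order: no maybe maybe no no no

Answer: no maybe maybe no no no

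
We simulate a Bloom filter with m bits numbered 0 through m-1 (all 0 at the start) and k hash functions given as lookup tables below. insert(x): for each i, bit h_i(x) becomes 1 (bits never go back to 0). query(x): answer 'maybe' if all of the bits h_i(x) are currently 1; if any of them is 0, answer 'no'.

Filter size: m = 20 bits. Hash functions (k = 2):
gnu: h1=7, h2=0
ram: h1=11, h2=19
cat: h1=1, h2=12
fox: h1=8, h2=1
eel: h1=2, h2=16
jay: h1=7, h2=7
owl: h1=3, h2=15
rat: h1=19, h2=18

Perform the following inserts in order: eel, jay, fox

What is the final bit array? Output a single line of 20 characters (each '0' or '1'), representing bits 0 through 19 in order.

Answer: 01100001100000001000

Derivation:
Start: bits=00000000000000000000
After insert 'eel': sets bits 2 16 -> bits=00100000000000001000
After insert 'jay': sets bits 7 -> bits=00100001000000001000
After insert 'fox': sets bits 1 8 -> bits=01100001100000001000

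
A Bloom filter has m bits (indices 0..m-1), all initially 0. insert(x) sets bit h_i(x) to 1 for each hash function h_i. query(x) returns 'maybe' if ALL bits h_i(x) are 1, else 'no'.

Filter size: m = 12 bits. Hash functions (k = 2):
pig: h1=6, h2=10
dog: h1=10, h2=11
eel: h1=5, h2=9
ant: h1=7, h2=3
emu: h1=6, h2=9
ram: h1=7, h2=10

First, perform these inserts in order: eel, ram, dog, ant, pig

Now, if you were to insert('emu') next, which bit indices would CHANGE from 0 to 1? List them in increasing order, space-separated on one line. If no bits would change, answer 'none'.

Answer: none

Derivation:
Start: bits=000000000000
After insert 'eel': sets bits 5 9 -> bits=000001000100
After insert 'ram': sets bits 7 10 -> bits=000001010110
After insert 'dog': sets bits 10 11 -> bits=000001010111
After insert 'ant': sets bits 3 7 -> bits=000101010111
After insert 'pig': sets bits 6 10 -> bits=000101110111
insert 'emu' would touch bits 6 9; currently bit6=1, bit9=1
Bits that are 0 among those (would change 0->1): none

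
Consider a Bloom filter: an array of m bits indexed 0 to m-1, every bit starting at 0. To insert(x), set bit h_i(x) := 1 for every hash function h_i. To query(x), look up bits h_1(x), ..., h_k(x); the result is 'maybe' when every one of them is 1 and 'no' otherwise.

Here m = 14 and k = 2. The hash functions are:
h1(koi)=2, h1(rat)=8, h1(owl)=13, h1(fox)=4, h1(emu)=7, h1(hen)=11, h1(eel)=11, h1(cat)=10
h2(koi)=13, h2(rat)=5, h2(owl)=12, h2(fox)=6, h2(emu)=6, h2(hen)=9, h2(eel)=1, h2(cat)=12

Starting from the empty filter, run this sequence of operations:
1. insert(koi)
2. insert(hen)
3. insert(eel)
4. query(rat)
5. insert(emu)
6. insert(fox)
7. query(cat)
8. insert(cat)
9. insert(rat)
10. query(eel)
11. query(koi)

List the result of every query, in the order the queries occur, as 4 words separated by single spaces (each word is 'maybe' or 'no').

Answer: no no maybe maybe

Derivation:
Start: bits=00000000000000
Op 1: insert koi -> sets bits 2 13 -> bits=00100000000001
Op 2: insert hen -> sets bits 9 11 -> bits=00100000010101
Op 3: insert eel -> sets bits 1 11 -> bits=01100000010101
Op 4: query rat -> checks bit5=0, bit8=0 (has a 0) -> no
Op 5: insert emu -> sets bits 6 7 -> bits=01100011010101
Op 6: insert fox -> sets bits 4 6 -> bits=01101011010101
Op 7: query cat -> checks bit10=0, bit12=0 (has a 0) -> no
Op 8: insert cat -> sets bits 10 12 -> bits=01101011011111
Op 9: insert rat -> sets bits 5 8 -> bits=01101111111111
Op 10: query eel -> checks bit1=1, bit11=1 (all 1) -> maybe
Op 11: query koi -> checks bit2=1, bit13=1 (all 1) -> maybe
Query results in order: no no maybe maybe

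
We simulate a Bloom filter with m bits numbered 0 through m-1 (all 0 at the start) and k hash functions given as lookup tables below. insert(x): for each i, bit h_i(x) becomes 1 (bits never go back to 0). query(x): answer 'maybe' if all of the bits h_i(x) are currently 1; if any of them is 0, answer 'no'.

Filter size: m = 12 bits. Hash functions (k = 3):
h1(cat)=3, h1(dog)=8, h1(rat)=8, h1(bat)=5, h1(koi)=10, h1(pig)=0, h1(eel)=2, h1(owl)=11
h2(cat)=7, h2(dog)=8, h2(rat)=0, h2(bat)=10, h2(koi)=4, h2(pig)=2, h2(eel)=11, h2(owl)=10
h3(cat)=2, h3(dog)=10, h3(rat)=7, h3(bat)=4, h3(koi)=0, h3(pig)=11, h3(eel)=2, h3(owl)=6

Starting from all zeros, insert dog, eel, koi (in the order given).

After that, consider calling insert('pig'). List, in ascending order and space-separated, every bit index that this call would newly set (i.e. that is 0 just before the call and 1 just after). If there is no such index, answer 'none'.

Start: bits=000000000000
After insert 'dog': sets bits 8 10 -> bits=000000001010
After insert 'eel': sets bits 2 11 -> bits=001000001011
After insert 'koi': sets bits 0 4 10 -> bits=101010001011
insert 'pig' would touch bits 0 2 11; currently bit0=1, bit2=1, bit11=1
Bits that are 0 among those (would change 0->1): none

Answer: none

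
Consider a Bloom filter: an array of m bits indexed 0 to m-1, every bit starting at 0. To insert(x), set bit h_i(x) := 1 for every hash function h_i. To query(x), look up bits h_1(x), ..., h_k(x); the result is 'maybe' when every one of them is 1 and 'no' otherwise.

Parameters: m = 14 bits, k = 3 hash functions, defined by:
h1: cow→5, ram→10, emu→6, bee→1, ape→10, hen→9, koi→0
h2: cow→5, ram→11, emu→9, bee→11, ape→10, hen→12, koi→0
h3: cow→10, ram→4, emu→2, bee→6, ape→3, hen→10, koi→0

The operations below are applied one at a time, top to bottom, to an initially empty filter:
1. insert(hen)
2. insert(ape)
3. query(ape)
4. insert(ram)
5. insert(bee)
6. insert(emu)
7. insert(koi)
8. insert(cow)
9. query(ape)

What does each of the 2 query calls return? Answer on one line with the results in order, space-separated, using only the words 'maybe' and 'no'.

Answer: maybe maybe

Derivation:
Start: bits=00000000000000
Op 1: insert hen -> sets bits 9 10 12 -> bits=00000000011010
Op 2: insert ape -> sets bits 3 10 -> bits=00010000011010
Op 3: query ape -> checks bit3=1, bit10=1 (all 1) -> maybe
Op 4: insert ram -> sets bits 4 10 11 -> bits=00011000011110
Op 5: insert bee -> sets bits 1 6 11 -> bits=01011010011110
Op 6: insert emu -> sets bits 2 6 9 -> bits=01111010011110
Op 7: insert koi -> sets bits 0 -> bits=11111010011110
Op 8: insert cow -> sets bits 5 10 -> bits=11111110011110
Op 9: query ape -> checks bit3=1, bit10=1 (all 1) -> maybe
Query results in order: maybe maybe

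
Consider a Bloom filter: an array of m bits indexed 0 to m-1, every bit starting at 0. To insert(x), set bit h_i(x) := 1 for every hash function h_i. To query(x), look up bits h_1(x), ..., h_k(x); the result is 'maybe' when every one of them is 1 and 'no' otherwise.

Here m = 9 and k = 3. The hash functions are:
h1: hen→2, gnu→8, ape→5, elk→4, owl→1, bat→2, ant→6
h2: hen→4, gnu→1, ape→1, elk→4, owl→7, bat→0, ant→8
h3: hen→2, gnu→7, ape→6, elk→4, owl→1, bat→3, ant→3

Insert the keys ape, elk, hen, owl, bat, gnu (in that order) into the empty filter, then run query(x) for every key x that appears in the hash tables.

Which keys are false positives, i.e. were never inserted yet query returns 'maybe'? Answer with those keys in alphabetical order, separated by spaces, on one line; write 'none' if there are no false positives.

Answer: ant

Derivation:
Start: bits=000000000
After insert 'ape': sets bits 1 5 6 -> bits=010001100
After insert 'elk': sets bits 4 -> bits=010011100
After insert 'hen': sets bits 2 4 -> bits=011011100
After insert 'owl': sets bits 1 7 -> bits=011011110
After insert 'bat': sets bits 0 2 3 -> bits=111111110
After insert 'gnu': sets bits 1 7 8 -> bits=111111111
Not inserted: ant — query each against bits=111111111:
query ant: checks bit3=1, bit6=1, bit8=1 (all 1) -> maybe => FALSE POSITIVE
False positives (alphabetical): ant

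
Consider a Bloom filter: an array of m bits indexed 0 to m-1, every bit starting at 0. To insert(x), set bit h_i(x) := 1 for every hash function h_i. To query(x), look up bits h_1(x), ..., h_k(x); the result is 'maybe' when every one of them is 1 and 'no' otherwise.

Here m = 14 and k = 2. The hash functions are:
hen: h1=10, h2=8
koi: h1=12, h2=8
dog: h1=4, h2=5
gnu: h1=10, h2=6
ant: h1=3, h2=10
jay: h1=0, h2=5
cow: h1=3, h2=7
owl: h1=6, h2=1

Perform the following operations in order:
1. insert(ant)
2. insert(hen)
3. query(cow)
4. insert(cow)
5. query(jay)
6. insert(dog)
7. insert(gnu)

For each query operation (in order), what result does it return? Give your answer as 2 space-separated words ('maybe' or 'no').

Start: bits=00000000000000
Op 1: insert ant -> sets bits 3 10 -> bits=00010000001000
Op 2: insert hen -> sets bits 8 10 -> bits=00010000101000
Op 3: query cow -> checks bit3=1, bit7=0 (has a 0) -> no
Op 4: insert cow -> sets bits 3 7 -> bits=00010001101000
Op 5: query jay -> checks bit0=0, bit5=0 (has a 0) -> no
Op 6: insert dog -> sets bits 4 5 -> bits=00011101101000
Op 7: insert gnu -> sets bits 6 10 -> bits=00011111101000
Query results in order: no no

Answer: no no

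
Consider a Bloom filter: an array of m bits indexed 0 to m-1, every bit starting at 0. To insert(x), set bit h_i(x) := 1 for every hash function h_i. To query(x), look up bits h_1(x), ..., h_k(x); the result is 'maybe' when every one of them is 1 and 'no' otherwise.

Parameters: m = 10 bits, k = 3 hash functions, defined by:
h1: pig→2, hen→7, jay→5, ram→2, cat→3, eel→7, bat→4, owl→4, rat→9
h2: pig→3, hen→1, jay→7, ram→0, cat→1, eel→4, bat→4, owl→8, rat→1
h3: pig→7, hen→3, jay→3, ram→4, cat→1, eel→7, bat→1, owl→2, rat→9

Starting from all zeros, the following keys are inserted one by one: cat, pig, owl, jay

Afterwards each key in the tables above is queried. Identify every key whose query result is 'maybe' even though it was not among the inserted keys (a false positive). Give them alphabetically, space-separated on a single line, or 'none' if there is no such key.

Start: bits=0000000000
After insert 'cat': sets bits 1 3 -> bits=0101000000
After insert 'pig': sets bits 2 3 7 -> bits=0111000100
After insert 'owl': sets bits 2 4 8 -> bits=0111100110
After insert 'jay': sets bits 3 5 7 -> bits=0111110110
Not inserted: bat eel hen ram rat — query each against bits=0111110110:
query bat: checks bit1=1, bit4=1 (all 1) -> maybe => FALSE POSITIVE
query eel: checks bit4=1, bit7=1 (all 1) -> maybe => FALSE POSITIVE
query hen: checks bit1=1, bit3=1, bit7=1 (all 1) -> maybe => FALSE POSITIVE
query ram: checks bit0=0, bit2=1, bit4=1 (has a 0) -> no => not a false positive
query rat: checks bit1=1, bit9=0 (has a 0) -> no => not a false positive
False positives (alphabetical): bat eel hen

Answer: bat eel hen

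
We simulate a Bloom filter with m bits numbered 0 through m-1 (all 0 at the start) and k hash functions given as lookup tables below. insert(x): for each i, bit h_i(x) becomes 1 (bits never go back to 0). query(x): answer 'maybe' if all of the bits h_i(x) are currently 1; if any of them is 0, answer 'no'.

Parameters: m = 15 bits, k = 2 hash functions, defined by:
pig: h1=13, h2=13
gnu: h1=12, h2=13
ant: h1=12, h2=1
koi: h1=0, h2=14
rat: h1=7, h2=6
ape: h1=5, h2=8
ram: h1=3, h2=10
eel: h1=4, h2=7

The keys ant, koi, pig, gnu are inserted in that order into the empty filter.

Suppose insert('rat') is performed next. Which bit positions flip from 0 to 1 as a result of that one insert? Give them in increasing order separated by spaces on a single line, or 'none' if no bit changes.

Start: bits=000000000000000
After insert 'ant': sets bits 1 12 -> bits=010000000000100
After insert 'koi': sets bits 0 14 -> bits=110000000000101
After insert 'pig': sets bits 13 -> bits=110000000000111
After insert 'gnu': sets bits 12 13 -> bits=110000000000111
insert 'rat' would touch bits 6 7; currently bit6=0, bit7=0
Bits that are 0 among those (would change 0->1): 6 7

Answer: 6 7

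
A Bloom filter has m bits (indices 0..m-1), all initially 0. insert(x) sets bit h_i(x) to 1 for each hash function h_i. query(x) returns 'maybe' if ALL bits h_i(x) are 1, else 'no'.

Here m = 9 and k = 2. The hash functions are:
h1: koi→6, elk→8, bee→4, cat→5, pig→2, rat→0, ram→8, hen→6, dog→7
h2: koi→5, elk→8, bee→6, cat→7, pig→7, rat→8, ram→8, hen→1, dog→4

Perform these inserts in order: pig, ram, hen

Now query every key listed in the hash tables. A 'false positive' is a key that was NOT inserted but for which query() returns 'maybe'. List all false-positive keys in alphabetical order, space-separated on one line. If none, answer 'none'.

Start: bits=000000000
After insert 'pig': sets bits 2 7 -> bits=001000010
After insert 'ram': sets bits 8 -> bits=001000011
After insert 'hen': sets bits 1 6 -> bits=011000111
Not inserted: bee cat dog elk koi rat — query each against bits=011000111:
query bee: checks bit4=0, bit6=1 (has a 0) -> no => not a false positive
query cat: checks bit5=0, bit7=1 (has a 0) -> no => not a false positive
query dog: checks bit4=0, bit7=1 (has a 0) -> no => not a false positive
query elk: checks bit8=1 (all 1) -> maybe => FALSE POSITIVE
query koi: checks bit5=0, bit6=1 (has a 0) -> no => not a false positive
query rat: checks bit0=0, bit8=1 (has a 0) -> no => not a false positive
False positives (alphabetical): elk

Answer: elk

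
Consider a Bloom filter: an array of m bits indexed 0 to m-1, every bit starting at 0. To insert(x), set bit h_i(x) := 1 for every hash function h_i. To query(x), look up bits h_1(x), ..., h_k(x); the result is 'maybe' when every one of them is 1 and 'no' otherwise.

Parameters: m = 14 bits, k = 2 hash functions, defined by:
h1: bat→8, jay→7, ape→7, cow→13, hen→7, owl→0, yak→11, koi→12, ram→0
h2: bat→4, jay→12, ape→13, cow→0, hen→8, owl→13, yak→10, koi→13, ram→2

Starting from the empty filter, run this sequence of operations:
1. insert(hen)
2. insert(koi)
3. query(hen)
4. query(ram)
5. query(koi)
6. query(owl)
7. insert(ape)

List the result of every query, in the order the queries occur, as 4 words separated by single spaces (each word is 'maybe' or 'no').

Start: bits=00000000000000
Op 1: insert hen -> sets bits 7 8 -> bits=00000001100000
Op 2: insert koi -> sets bits 12 13 -> bits=00000001100011
Op 3: query hen -> checks bit7=1, bit8=1 (all 1) -> maybe
Op 4: query ram -> checks bit0=0, bit2=0 (has a 0) -> no
Op 5: query koi -> checks bit12=1, bit13=1 (all 1) -> maybe
Op 6: query owl -> checks bit0=0, bit13=1 (has a 0) -> no
Op 7: insert ape -> sets bits 7 13 -> bits=00000001100011
Query results in order: maybe no maybe no

Answer: maybe no maybe no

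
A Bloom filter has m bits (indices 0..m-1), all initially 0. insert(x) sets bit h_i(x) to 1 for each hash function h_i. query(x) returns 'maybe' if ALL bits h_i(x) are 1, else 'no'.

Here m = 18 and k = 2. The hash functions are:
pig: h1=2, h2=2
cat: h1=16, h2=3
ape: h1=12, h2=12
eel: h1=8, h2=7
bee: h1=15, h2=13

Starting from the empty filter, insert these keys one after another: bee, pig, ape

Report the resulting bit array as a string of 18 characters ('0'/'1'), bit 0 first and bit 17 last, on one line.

Answer: 001000000000110100

Derivation:
Start: bits=000000000000000000
After insert 'bee': sets bits 13 15 -> bits=000000000000010100
After insert 'pig': sets bits 2 -> bits=001000000000010100
After insert 'ape': sets bits 12 -> bits=001000000000110100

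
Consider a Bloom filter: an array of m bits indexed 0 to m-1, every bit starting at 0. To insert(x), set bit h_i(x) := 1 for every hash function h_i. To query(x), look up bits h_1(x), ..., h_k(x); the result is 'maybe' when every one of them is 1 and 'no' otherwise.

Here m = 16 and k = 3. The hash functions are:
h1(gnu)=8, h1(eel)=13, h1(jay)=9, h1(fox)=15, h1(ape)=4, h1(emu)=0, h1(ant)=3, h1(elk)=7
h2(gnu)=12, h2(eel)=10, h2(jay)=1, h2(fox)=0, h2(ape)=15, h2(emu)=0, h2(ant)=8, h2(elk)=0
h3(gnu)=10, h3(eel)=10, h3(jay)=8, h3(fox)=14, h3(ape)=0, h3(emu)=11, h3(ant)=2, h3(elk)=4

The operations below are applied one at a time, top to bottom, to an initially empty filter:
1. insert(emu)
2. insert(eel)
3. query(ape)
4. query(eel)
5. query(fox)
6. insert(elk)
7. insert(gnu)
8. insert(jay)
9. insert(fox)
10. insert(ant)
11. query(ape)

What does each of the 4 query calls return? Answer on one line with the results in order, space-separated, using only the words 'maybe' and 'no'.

Start: bits=0000000000000000
Op 1: insert emu -> sets bits 0 11 -> bits=1000000000010000
Op 2: insert eel -> sets bits 10 13 -> bits=1000000000110100
Op 3: query ape -> checks bit0=1, bit4=0, bit15=0 (has a 0) -> no
Op 4: query eel -> checks bit10=1, bit13=1 (all 1) -> maybe
Op 5: query fox -> checks bit0=1, bit14=0, bit15=0 (has a 0) -> no
Op 6: insert elk -> sets bits 0 4 7 -> bits=1000100100110100
Op 7: insert gnu -> sets bits 8 10 12 -> bits=1000100110111100
Op 8: insert jay -> sets bits 1 8 9 -> bits=1100100111111100
Op 9: insert fox -> sets bits 0 14 15 -> bits=1100100111111111
Op 10: insert ant -> sets bits 2 3 8 -> bits=1111100111111111
Op 11: query ape -> checks bit0=1, bit4=1, bit15=1 (all 1) -> maybe
Query results in order: no maybe no maybe

Answer: no maybe no maybe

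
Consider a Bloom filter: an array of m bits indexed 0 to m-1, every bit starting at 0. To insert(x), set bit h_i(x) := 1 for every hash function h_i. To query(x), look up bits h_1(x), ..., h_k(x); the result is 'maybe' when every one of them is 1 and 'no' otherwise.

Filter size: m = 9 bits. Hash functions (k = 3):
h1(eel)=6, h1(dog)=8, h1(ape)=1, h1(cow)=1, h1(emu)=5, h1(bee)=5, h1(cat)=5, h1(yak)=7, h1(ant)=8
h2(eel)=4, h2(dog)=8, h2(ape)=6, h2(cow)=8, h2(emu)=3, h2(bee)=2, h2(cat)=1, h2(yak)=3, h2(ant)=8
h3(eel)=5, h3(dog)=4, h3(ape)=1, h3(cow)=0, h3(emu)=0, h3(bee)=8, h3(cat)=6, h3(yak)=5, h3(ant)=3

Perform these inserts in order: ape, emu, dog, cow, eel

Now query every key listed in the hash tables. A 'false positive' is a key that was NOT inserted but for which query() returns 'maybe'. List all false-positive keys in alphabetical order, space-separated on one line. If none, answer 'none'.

Start: bits=000000000
After insert 'ape': sets bits 1 6 -> bits=010000100
After insert 'emu': sets bits 0 3 5 -> bits=110101100
After insert 'dog': sets bits 4 8 -> bits=110111101
After insert 'cow': sets bits 0 1 8 -> bits=110111101
After insert 'eel': sets bits 4 5 6 -> bits=110111101
Not inserted: ant bee cat yak — query each against bits=110111101:
query ant: checks bit3=1, bit8=1 (all 1) -> maybe => FALSE POSITIVE
query bee: checks bit2=0, bit5=1, bit8=1 (has a 0) -> no => not a false positive
query cat: checks bit1=1, bit5=1, bit6=1 (all 1) -> maybe => FALSE POSITIVE
query yak: checks bit3=1, bit5=1, bit7=0 (has a 0) -> no => not a false positive
False positives (alphabetical): ant cat

Answer: ant cat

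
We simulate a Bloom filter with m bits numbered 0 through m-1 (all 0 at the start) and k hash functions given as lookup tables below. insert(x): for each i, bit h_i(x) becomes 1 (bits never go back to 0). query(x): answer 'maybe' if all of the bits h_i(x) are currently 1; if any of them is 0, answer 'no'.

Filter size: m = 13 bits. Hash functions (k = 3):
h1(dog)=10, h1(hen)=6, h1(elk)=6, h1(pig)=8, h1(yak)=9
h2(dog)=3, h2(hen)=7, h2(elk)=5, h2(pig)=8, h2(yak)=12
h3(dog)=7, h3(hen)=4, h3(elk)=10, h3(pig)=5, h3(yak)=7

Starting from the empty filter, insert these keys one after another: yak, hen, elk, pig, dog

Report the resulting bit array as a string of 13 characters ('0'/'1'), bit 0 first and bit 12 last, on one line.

Start: bits=0000000000000
After insert 'yak': sets bits 7 9 12 -> bits=0000000101001
After insert 'hen': sets bits 4 6 7 -> bits=0000101101001
After insert 'elk': sets bits 5 6 10 -> bits=0000111101101
After insert 'pig': sets bits 5 8 -> bits=0000111111101
After insert 'dog': sets bits 3 7 10 -> bits=0001111111101

Answer: 0001111111101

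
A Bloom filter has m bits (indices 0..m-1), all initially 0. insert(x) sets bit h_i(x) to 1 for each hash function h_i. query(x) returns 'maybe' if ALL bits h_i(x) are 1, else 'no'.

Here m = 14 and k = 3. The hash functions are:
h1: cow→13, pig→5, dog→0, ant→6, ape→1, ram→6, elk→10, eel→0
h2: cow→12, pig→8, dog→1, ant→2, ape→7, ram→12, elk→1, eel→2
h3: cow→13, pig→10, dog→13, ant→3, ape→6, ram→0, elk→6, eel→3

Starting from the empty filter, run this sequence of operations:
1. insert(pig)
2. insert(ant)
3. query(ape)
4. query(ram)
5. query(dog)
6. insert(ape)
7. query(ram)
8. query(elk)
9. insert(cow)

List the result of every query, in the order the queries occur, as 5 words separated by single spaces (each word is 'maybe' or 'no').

Start: bits=00000000000000
Op 1: insert pig -> sets bits 5 8 10 -> bits=00000100101000
Op 2: insert ant -> sets bits 2 3 6 -> bits=00110110101000
Op 3: query ape -> checks bit1=0, bit6=1, bit7=0 (has a 0) -> no
Op 4: query ram -> checks bit0=0, bit6=1, bit12=0 (has a 0) -> no
Op 5: query dog -> checks bit0=0, bit1=0, bit13=0 (has a 0) -> no
Op 6: insert ape -> sets bits 1 6 7 -> bits=01110111101000
Op 7: query ram -> checks bit0=0, bit6=1, bit12=0 (has a 0) -> no
Op 8: query elk -> checks bit1=1, bit6=1, bit10=1 (all 1) -> maybe
Op 9: insert cow -> sets bits 12 13 -> bits=01110111101011
Query results in order: no no no no maybe

Answer: no no no no maybe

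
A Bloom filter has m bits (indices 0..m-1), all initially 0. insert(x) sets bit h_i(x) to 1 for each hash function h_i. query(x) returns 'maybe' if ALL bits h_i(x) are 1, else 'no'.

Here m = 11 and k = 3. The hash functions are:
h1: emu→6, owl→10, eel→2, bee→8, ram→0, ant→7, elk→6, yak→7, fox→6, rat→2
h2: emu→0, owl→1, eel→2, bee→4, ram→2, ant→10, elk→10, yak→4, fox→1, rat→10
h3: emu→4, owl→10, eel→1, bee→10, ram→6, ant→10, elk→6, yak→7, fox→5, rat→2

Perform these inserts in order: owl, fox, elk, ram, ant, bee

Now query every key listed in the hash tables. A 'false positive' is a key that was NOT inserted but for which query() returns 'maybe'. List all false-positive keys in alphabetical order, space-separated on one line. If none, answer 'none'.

Answer: eel emu rat yak

Derivation:
Start: bits=00000000000
After insert 'owl': sets bits 1 10 -> bits=01000000001
After insert 'fox': sets bits 1 5 6 -> bits=01000110001
After insert 'elk': sets bits 6 10 -> bits=01000110001
After insert 'ram': sets bits 0 2 6 -> bits=11100110001
After insert 'ant': sets bits 7 10 -> bits=11100111001
After insert 'bee': sets bits 4 8 10 -> bits=11101111101
Not inserted: eel emu rat yak — query each against bits=11101111101:
query eel: checks bit1=1, bit2=1 (all 1) -> maybe => FALSE POSITIVE
query emu: checks bit0=1, bit4=1, bit6=1 (all 1) -> maybe => FALSE POSITIVE
query rat: checks bit2=1, bit10=1 (all 1) -> maybe => FALSE POSITIVE
query yak: checks bit4=1, bit7=1 (all 1) -> maybe => FALSE POSITIVE
False positives (alphabetical): eel emu rat yak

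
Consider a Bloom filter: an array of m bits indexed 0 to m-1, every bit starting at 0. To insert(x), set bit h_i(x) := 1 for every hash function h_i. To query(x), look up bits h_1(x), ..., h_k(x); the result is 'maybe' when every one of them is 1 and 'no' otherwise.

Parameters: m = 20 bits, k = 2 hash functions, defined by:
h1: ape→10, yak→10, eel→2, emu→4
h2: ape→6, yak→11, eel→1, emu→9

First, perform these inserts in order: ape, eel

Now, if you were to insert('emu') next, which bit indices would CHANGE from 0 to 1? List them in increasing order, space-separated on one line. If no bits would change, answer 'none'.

Answer: 4 9

Derivation:
Start: bits=00000000000000000000
After insert 'ape': sets bits 6 10 -> bits=00000010001000000000
After insert 'eel': sets bits 1 2 -> bits=01100010001000000000
insert 'emu' would touch bits 4 9; currently bit4=0, bit9=0
Bits that are 0 among those (would change 0->1): 4 9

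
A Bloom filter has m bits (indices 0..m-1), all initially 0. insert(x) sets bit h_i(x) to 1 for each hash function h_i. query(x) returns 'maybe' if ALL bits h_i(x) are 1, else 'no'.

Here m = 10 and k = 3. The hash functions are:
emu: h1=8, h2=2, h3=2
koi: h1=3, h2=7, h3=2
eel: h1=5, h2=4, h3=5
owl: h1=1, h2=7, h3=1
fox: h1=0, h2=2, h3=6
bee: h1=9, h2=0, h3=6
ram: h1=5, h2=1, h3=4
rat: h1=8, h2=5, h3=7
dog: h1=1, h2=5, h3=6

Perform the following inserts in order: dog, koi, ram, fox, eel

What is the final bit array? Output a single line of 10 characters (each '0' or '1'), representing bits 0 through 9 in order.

Start: bits=0000000000
After insert 'dog': sets bits 1 5 6 -> bits=0100011000
After insert 'koi': sets bits 2 3 7 -> bits=0111011100
After insert 'ram': sets bits 1 4 5 -> bits=0111111100
After insert 'fox': sets bits 0 2 6 -> bits=1111111100
After insert 'eel': sets bits 4 5 -> bits=1111111100

Answer: 1111111100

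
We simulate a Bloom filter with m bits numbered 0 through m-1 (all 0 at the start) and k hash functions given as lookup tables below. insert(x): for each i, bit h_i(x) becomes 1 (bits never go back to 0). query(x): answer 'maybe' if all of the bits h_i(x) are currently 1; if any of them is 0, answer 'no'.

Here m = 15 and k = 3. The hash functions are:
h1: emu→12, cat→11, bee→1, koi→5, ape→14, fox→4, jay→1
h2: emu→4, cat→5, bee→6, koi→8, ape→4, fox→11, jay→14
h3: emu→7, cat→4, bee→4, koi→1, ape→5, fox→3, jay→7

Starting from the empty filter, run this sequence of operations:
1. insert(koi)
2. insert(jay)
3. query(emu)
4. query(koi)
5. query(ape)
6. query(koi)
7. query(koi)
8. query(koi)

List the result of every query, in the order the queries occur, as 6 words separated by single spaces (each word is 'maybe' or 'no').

Answer: no maybe no maybe maybe maybe

Derivation:
Start: bits=000000000000000
Op 1: insert koi -> sets bits 1 5 8 -> bits=010001001000000
Op 2: insert jay -> sets bits 1 7 14 -> bits=010001011000001
Op 3: query emu -> checks bit4=0, bit7=1, bit12=0 (has a 0) -> no
Op 4: query koi -> checks bit1=1, bit5=1, bit8=1 (all 1) -> maybe
Op 5: query ape -> checks bit4=0, bit5=1, bit14=1 (has a 0) -> no
Op 6: query koi -> checks bit1=1, bit5=1, bit8=1 (all 1) -> maybe
Op 7: query koi -> checks bit1=1, bit5=1, bit8=1 (all 1) -> maybe
Op 8: query koi -> checks bit1=1, bit5=1, bit8=1 (all 1) -> maybe
Query results in order: no maybe no maybe maybe maybe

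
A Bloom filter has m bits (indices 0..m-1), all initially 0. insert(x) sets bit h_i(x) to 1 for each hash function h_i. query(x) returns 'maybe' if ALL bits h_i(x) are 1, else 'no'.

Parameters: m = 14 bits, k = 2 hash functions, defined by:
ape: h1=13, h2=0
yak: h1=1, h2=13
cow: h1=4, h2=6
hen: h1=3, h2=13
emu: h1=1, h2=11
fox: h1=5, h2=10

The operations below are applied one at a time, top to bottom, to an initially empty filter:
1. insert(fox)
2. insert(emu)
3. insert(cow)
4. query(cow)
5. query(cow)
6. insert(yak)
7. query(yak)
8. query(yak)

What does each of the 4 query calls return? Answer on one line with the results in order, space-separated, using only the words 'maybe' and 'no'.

Answer: maybe maybe maybe maybe

Derivation:
Start: bits=00000000000000
Op 1: insert fox -> sets bits 5 10 -> bits=00000100001000
Op 2: insert emu -> sets bits 1 11 -> bits=01000100001100
Op 3: insert cow -> sets bits 4 6 -> bits=01001110001100
Op 4: query cow -> checks bit4=1, bit6=1 (all 1) -> maybe
Op 5: query cow -> checks bit4=1, bit6=1 (all 1) -> maybe
Op 6: insert yak -> sets bits 1 13 -> bits=01001110001101
Op 7: query yak -> checks bit1=1, bit13=1 (all 1) -> maybe
Op 8: query yak -> checks bit1=1, bit13=1 (all 1) -> maybe
Query results in order: maybe maybe maybe maybe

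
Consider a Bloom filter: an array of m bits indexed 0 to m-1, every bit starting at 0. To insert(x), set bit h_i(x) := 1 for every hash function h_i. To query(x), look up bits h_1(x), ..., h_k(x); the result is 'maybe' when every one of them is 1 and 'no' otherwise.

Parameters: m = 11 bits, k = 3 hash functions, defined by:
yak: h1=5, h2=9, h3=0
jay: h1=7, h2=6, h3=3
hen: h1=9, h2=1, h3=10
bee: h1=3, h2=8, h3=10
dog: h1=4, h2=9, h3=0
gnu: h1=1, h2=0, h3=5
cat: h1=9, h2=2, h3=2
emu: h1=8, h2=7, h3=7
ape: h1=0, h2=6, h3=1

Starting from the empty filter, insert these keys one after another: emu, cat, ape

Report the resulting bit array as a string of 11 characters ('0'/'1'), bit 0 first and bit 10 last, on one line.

Answer: 11100011110

Derivation:
Start: bits=00000000000
After insert 'emu': sets bits 7 8 -> bits=00000001100
After insert 'cat': sets bits 2 9 -> bits=00100001110
After insert 'ape': sets bits 0 1 6 -> bits=11100011110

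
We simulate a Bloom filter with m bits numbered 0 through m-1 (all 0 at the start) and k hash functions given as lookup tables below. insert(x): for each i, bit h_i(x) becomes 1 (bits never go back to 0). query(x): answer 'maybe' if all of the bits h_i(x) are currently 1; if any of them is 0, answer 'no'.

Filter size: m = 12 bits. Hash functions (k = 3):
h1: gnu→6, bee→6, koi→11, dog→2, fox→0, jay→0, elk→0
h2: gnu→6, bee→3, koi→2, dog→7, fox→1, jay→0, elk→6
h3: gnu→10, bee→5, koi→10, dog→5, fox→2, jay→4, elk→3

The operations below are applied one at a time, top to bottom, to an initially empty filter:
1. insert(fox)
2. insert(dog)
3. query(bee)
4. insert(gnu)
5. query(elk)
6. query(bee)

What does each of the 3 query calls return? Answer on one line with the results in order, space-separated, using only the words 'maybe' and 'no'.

Answer: no no no

Derivation:
Start: bits=000000000000
Op 1: insert fox -> sets bits 0 1 2 -> bits=111000000000
Op 2: insert dog -> sets bits 2 5 7 -> bits=111001010000
Op 3: query bee -> checks bit3=0, bit5=1, bit6=0 (has a 0) -> no
Op 4: insert gnu -> sets bits 6 10 -> bits=111001110010
Op 5: query elk -> checks bit0=1, bit3=0, bit6=1 (has a 0) -> no
Op 6: query bee -> checks bit3=0, bit5=1, bit6=1 (has a 0) -> no
Query results in order: no no no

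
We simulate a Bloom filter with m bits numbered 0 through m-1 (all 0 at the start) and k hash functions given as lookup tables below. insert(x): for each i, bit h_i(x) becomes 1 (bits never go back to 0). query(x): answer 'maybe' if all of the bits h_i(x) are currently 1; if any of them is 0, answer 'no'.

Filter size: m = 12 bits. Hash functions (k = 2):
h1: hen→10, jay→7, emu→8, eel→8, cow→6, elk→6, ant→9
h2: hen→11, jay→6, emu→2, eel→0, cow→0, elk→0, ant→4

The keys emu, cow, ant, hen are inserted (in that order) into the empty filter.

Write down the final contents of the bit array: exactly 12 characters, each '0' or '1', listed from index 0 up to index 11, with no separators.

Start: bits=000000000000
After insert 'emu': sets bits 2 8 -> bits=001000001000
After insert 'cow': sets bits 0 6 -> bits=101000101000
After insert 'ant': sets bits 4 9 -> bits=101010101100
After insert 'hen': sets bits 10 11 -> bits=101010101111

Answer: 101010101111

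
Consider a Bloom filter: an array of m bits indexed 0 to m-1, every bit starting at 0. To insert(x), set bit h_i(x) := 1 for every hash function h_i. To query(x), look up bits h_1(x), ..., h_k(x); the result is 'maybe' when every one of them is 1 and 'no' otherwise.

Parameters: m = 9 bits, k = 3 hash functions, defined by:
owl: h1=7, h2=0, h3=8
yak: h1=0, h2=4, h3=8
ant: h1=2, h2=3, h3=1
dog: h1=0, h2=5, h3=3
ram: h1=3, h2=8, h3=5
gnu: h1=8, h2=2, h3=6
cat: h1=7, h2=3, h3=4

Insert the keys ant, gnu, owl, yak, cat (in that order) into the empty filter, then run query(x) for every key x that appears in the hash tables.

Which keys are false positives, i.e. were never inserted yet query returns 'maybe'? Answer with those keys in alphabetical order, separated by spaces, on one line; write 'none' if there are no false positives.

Answer: none

Derivation:
Start: bits=000000000
After insert 'ant': sets bits 1 2 3 -> bits=011100000
After insert 'gnu': sets bits 2 6 8 -> bits=011100101
After insert 'owl': sets bits 0 7 8 -> bits=111100111
After insert 'yak': sets bits 0 4 8 -> bits=111110111
After insert 'cat': sets bits 3 4 7 -> bits=111110111
Not inserted: dog ram — query each against bits=111110111:
query dog: checks bit0=1, bit3=1, bit5=0 (has a 0) -> no => not a false positive
query ram: checks bit3=1, bit5=0, bit8=1 (has a 0) -> no => not a false positive
False positives (alphabetical): none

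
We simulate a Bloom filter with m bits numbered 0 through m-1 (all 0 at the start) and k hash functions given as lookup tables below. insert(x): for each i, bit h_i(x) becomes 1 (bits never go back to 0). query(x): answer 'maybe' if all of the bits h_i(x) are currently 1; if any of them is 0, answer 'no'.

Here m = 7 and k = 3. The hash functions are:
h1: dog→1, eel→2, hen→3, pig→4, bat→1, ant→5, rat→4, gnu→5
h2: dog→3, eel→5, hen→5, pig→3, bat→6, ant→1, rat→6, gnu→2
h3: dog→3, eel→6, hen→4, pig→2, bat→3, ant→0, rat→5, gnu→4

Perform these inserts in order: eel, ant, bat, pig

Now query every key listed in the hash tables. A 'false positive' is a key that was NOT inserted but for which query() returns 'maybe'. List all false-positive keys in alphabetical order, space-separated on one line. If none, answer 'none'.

Start: bits=0000000
After insert 'eel': sets bits 2 5 6 -> bits=0010011
After insert 'ant': sets bits 0 1 5 -> bits=1110011
After insert 'bat': sets bits 1 3 6 -> bits=1111011
After insert 'pig': sets bits 2 3 4 -> bits=1111111
Not inserted: dog gnu hen rat — query each against bits=1111111:
query dog: checks bit1=1, bit3=1 (all 1) -> maybe => FALSE POSITIVE
query gnu: checks bit2=1, bit4=1, bit5=1 (all 1) -> maybe => FALSE POSITIVE
query hen: checks bit3=1, bit4=1, bit5=1 (all 1) -> maybe => FALSE POSITIVE
query rat: checks bit4=1, bit5=1, bit6=1 (all 1) -> maybe => FALSE POSITIVE
False positives (alphabetical): dog gnu hen rat

Answer: dog gnu hen rat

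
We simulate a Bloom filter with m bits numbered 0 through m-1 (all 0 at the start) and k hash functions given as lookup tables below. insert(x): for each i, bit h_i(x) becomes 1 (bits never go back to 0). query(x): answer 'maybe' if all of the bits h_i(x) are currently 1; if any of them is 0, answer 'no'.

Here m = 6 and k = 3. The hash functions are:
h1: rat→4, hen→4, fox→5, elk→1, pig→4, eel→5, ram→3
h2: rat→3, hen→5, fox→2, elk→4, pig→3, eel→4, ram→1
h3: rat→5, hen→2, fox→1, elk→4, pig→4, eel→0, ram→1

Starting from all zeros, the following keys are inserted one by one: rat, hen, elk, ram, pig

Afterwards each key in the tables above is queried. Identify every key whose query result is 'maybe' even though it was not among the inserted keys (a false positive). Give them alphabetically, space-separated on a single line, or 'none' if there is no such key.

Answer: fox

Derivation:
Start: bits=000000
After insert 'rat': sets bits 3 4 5 -> bits=000111
After insert 'hen': sets bits 2 4 5 -> bits=001111
After insert 'elk': sets bits 1 4 -> bits=011111
After insert 'ram': sets bits 1 3 -> bits=011111
After insert 'pig': sets bits 3 4 -> bits=011111
Not inserted: eel fox — query each against bits=011111:
query eel: checks bit0=0, bit4=1, bit5=1 (has a 0) -> no => not a false positive
query fox: checks bit1=1, bit2=1, bit5=1 (all 1) -> maybe => FALSE POSITIVE
False positives (alphabetical): fox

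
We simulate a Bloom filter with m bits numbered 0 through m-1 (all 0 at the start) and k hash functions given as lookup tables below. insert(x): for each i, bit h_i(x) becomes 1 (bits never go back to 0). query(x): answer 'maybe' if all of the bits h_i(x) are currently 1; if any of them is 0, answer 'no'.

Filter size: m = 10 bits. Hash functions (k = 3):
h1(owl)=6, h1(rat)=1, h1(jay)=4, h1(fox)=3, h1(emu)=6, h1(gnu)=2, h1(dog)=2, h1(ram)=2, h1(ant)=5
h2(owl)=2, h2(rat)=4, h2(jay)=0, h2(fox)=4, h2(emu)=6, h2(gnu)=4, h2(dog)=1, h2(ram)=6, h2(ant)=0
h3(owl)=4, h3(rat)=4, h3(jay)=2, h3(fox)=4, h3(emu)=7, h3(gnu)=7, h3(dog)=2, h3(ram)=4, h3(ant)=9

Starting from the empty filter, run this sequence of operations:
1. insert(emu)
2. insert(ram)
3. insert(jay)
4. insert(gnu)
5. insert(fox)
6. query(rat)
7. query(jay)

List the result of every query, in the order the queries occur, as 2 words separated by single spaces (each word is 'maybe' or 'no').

Answer: no maybe

Derivation:
Start: bits=0000000000
Op 1: insert emu -> sets bits 6 7 -> bits=0000001100
Op 2: insert ram -> sets bits 2 4 6 -> bits=0010101100
Op 3: insert jay -> sets bits 0 2 4 -> bits=1010101100
Op 4: insert gnu -> sets bits 2 4 7 -> bits=1010101100
Op 5: insert fox -> sets bits 3 4 -> bits=1011101100
Op 6: query rat -> checks bit1=0, bit4=1 (has a 0) -> no
Op 7: query jay -> checks bit0=1, bit2=1, bit4=1 (all 1) -> maybe
Query results in order: no maybe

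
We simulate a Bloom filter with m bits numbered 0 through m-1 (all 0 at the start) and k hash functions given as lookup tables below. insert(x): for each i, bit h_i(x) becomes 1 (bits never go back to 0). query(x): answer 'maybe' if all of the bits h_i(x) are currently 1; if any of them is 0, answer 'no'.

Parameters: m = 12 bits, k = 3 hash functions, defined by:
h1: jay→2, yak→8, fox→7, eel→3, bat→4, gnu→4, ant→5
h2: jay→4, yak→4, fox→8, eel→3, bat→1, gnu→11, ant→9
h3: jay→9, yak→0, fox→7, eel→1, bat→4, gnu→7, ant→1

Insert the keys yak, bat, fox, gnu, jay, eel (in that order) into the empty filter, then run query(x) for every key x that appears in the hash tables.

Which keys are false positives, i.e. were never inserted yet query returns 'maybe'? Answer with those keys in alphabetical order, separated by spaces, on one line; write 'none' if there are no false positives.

Start: bits=000000000000
After insert 'yak': sets bits 0 4 8 -> bits=100010001000
After insert 'bat': sets bits 1 4 -> bits=110010001000
After insert 'fox': sets bits 7 8 -> bits=110010011000
After insert 'gnu': sets bits 4 7 11 -> bits=110010011001
After insert 'jay': sets bits 2 4 9 -> bits=111010011101
After insert 'eel': sets bits 1 3 -> bits=111110011101
Not inserted: ant — query each against bits=111110011101:
query ant: checks bit1=1, bit5=0, bit9=1 (has a 0) -> no => not a false positive
False positives (alphabetical): none

Answer: none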